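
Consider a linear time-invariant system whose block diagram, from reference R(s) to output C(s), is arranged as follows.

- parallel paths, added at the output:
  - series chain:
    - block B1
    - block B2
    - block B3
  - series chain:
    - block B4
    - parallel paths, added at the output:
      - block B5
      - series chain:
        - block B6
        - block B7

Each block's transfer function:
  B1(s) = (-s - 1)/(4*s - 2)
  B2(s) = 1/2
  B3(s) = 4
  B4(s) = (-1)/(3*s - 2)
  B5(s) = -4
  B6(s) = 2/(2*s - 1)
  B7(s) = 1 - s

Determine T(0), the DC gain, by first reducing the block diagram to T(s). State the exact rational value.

First reduce the diagram to T(s).

1. series reduction of B1, B2, B3 -> (-s - 1)/(2*s - 1)
2. series reduction of B6, B7 -> (2 - 2*s)/(2*s - 1)
3. combine B5, (B6*B7) in parallel -> (6 - 10*s)/(2*s - 1)
4. multiply B4, (B5+(B6*B7)) (series) -> (10*s - 6)/(6*s^2 - 7*s + 2)
5. sum the parallel branches (B1*B2*B3), (B4*(B5+(B6*B7))) -> (-3*s^2 + 9*s - 4)/(6*s^2 - 7*s + 2)
That last expression is T(s); at s = 0 only the constant terms survive, so T(0) = -4/2 = -2.

Answer: -2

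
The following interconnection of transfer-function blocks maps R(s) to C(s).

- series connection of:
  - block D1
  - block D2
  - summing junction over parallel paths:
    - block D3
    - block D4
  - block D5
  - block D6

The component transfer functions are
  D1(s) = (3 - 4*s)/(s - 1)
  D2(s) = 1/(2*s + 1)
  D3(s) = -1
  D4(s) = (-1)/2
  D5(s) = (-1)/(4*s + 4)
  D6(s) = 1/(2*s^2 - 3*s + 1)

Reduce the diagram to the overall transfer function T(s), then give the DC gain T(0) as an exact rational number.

Reducing step by step:

Step 1 - parallel reduction of D3, D4 -> (-3)/2
Step 2 - multiply D1, D2, (D3+D4), D5, D6 (series) -> (9 - 12*s)/(32*s^5 - 32*s^4 - 40*s^3 + 40*s^2 + 8*s - 8)
The step-2 result is T(s). Setting s = 0: T(0) = 9/(-8) = -9/8.

Answer: -9/8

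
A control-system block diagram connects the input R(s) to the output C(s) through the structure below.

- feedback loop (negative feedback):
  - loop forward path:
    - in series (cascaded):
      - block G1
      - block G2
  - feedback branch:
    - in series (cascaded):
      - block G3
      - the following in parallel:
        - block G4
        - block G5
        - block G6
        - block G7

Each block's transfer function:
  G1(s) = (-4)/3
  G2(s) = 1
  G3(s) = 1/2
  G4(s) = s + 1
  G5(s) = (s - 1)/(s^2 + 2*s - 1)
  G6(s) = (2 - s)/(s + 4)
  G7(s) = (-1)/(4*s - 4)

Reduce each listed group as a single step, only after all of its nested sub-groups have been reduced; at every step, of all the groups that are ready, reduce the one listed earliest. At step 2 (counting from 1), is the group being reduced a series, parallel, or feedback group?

[1] multiply G1, G2 (series)
[2] reduce the parallel group G4, G5, G6, G7
[3] cascade G3, (G4+G5+G6+G7)
[4] feedback reduction of (G1*G2), (G3*(G4+G5+G6+G7))
So the answer for step 2 is parallel.

Answer: parallel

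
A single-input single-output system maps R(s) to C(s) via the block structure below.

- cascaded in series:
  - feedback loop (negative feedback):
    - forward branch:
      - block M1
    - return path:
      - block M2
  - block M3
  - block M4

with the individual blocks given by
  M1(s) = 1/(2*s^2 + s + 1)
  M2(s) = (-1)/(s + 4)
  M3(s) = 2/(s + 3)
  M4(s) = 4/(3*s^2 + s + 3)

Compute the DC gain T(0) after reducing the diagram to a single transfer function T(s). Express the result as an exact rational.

Answer: 32/27

Working:
Step 1 - apply the feedback formula to M1, M2: (s + 4)/(2*s^3 + 9*s^2 + 5*s + 3)
Step 2 - cascade [M1/(1+M1*M2)], M3, M4: (8*s + 32)/(6*s^6 + 47*s^5 + 117*s^4 + 131*s^3 + 141*s^2 + 63*s + 27)
The step-2 result is T(s). Setting s = 0: T(0) = 32/27.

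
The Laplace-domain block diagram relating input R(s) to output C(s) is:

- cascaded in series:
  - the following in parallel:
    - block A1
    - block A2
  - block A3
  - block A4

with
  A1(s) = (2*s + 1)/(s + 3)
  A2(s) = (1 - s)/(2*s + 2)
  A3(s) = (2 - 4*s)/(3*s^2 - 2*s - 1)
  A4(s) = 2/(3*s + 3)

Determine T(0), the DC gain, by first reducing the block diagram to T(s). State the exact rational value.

Reducing step by step:

Step 1 - sum the parallel branches A1, A2 = (3*s^2 + 4*s + 5)/(2*s^2 + 8*s + 6)
Step 2 - series reduction of (A1+A2), A3, A4 = (-12*s^3 - 10*s^2 - 12*s + 10)/(9*s^5 + 39*s^4 + 30*s^3 - 30*s^2 - 39*s - 9)
DC gain: substitute s = 0 into T(s) from step 2: T(0) = 10/(-9) = -10/9.

Answer: -10/9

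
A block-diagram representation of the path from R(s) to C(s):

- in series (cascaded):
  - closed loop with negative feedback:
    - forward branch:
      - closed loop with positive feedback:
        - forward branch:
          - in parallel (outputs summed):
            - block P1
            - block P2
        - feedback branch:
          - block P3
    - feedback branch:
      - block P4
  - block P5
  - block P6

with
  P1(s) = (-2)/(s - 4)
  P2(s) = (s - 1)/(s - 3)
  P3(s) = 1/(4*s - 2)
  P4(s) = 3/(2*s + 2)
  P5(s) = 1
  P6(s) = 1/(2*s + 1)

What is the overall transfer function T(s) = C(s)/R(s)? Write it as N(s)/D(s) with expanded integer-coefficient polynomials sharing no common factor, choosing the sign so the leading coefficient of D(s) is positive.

(1) reduce the parallel group P1, P2 -> (s^2 - 7*s + 10)/(s^2 - 7*s + 12)
(2) reduce the feedback loop with forward (P1+P2) and return P3 -> (4*s^3 - 30*s^2 + 54*s - 20)/(4*s^3 - 31*s^2 + 69*s - 34)
(3) close the feedback loop around [(P1+P2)/(1-(P1+P2)*P3)], P4 -> (4*s^4 - 26*s^3 + 24*s^2 + 34*s - 20)/(4*s^4 - 21*s^3 - 7*s^2 + 116*s - 64)
(4) combine [[(P1+P2)/(1-(P1+P2)*P3)]/(1+[(P1+P2)/(1-(P1+P2)*P3)]*P4)], P5, P6 in series, which is the overall transfer function T(s) = C(s)/R(s) in lowest terms

Answer: (4*s^4 - 26*s^3 + 24*s^2 + 34*s - 20)/(8*s^5 - 38*s^4 - 35*s^3 + 225*s^2 - 12*s - 64)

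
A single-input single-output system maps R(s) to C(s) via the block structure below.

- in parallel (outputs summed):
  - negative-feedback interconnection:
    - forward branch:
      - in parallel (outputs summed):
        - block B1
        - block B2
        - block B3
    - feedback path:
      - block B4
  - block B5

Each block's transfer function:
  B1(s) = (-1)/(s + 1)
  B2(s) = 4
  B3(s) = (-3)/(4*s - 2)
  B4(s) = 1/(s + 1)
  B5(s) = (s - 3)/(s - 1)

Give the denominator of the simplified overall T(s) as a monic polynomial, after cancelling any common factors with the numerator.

Step 1: add B1, B2, B3 (parallel), giving (16*s^2 + s - 9)/(4*s^2 + 2*s - 2)
Step 2: close the feedback loop around (B1+B2+B3), B4, giving (16*s^3 + 17*s^2 - 8*s - 9)/(4*s^3 + 22*s^2 + s - 11)
Step 3: reduce the parallel group [(B1+B2+B3)/(1+(B1+B2+B3)*B4)], B5, giving (20*s^4 + 11*s^3 - 90*s^2 - 15*s + 42)/(4*s^4 + 18*s^3 - 21*s^2 - 12*s + 11)
No further cancellation is possible in the step-3 result, so that is T(s). Its denominator becomes monic after dividing by the leading coefficient 4.

Hence the answer: s^4 + 9*s^3/2 - 21*s^2/4 - 3*s + 11/4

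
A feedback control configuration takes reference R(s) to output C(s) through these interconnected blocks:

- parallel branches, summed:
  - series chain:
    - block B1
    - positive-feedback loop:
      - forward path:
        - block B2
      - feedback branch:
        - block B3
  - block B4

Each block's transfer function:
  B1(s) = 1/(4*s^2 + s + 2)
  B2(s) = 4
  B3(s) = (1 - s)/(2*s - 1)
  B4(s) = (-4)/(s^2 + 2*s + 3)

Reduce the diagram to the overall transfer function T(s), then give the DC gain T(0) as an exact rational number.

Answer: -14/15

Working:
(1) reduce the feedback loop with forward B2 and return B3 gives (8*s - 4)/(6*s - 5)
(2) series reduction of B1, [B2/(1-B2*B3)] gives (8*s - 4)/(24*s^3 - 14*s^2 + 7*s - 10)
(3) combine (B1*[B2/(1-B2*B3)]), B4 in parallel gives (-88*s^3 + 68*s^2 - 12*s + 28)/(24*s^5 + 34*s^4 + 51*s^3 - 38*s^2 + s - 30)
That last expression is T(s); at s = 0 only the constant terms survive, so T(0) = 28/(-30) = -14/15.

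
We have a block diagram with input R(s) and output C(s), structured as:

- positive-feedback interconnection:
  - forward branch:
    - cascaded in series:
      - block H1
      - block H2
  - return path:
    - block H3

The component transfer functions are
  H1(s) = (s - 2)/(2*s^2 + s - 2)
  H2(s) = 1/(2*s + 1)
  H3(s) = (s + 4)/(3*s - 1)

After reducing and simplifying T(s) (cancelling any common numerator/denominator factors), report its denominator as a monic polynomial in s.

1. series reduction of H1, H2 gives (s - 2)/(4*s^3 + 4*s^2 - 3*s - 2)
2. feedback reduction of (H1*H2), H3 gives (3*s^2 - 7*s + 2)/(12*s^4 + 8*s^3 - 14*s^2 - 5*s + 10)
The result of step 2 is T(s) in lowest terms. Its denominator has leading coefficient 12; dividing the denominator through by 12 makes it monic.

Hence the answer: s^4 + 2*s^3/3 - 7*s^2/6 - 5*s/12 + 5/6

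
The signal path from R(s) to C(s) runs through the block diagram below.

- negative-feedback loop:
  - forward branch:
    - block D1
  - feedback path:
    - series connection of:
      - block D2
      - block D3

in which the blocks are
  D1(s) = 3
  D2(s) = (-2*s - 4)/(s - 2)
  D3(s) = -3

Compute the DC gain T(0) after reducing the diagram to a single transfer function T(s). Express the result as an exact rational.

Reducing step by step:

[1] combine D2, D3 in series: (6*s + 12)/(s - 2)
[2] close the feedback loop around D1, (D2*D3): (3*s - 6)/(19*s + 34)
Step 2 gives the overall T(s). Then T(0) = -6/34 = -3/17.

Answer: -3/17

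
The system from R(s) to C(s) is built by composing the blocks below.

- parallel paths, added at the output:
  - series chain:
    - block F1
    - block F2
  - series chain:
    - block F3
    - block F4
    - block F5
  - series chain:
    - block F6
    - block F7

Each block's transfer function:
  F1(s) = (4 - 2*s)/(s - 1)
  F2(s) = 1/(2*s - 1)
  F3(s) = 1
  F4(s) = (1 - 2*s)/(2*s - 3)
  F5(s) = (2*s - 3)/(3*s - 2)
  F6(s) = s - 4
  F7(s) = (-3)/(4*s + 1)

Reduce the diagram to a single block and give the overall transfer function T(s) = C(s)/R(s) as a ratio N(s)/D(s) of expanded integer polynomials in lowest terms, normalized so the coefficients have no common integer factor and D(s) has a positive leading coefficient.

[1] multiply F1, F2 (series); result (4 - 2*s)/(2*s^2 - 3*s + 1)
[2] multiply F3, F4, F5 (series); result (1 - 2*s)/(3*s - 2)
[3] series reduction of F6, F7; result (12 - 3*s)/(4*s + 1)
[4] sum the parallel branches (F1*F2), (F3*F4*F5), (F6*F7): this yields T(s), and no further normalization is needed

Hence the answer: (-34*s^4 + 115*s^3 - 137*s^2 + 97*s - 31)/(24*s^4 - 46*s^3 + 23*s^2 + s - 2)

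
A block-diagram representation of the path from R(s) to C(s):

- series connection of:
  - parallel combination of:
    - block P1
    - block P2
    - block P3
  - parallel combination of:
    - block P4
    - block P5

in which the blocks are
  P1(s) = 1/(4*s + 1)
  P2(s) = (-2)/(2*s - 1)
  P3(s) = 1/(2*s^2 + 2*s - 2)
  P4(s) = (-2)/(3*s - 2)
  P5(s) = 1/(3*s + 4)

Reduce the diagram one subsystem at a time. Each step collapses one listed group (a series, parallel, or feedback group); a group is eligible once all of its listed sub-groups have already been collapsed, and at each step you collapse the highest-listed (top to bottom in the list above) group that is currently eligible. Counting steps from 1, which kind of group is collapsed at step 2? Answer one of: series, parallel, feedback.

Reducing step by step:

[1] combine P1, P2, P3 in parallel
[2] add P4, P5 (parallel)
[3] combine (P1+P2+P3), (P4+P5) in series
The group at step 2 is a parallel group.

Answer: parallel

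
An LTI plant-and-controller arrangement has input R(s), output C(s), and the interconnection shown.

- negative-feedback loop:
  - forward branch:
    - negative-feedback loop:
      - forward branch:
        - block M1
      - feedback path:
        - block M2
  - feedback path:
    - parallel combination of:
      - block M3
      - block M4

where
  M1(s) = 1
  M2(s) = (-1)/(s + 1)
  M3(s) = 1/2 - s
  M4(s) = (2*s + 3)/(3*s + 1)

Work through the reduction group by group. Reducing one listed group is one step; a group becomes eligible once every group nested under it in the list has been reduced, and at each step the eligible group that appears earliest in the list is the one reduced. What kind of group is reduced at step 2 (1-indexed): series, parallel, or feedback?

Step 1 - reduce the feedback loop with forward M1 and return M2
Step 2 - combine M3, M4 in parallel
Step 3 - apply the feedback formula to [M1/(1+M1*M2)], (M3+M4)
At step 2 the group reduced is parallel.

Therefore the answer is parallel.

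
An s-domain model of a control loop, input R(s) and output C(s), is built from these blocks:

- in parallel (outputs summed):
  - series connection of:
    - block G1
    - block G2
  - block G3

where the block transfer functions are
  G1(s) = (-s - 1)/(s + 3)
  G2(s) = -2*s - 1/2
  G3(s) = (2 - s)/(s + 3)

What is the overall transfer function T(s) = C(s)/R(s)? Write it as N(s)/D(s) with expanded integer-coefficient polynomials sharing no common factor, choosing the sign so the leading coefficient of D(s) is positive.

1. combine G1, G2 in series -> (4*s^2 + 5*s + 1)/(2*s + 6)
2. sum the parallel branches (G1*G2), G3, giving the overall T(s)

Answer: (4*s^2 + 3*s + 5)/(2*s + 6)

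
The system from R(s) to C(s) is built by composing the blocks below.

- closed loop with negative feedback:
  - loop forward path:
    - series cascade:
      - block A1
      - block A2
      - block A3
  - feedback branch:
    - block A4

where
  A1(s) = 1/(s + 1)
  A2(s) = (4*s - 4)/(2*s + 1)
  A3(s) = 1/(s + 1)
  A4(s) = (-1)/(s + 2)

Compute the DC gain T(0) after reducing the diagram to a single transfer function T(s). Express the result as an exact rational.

Answer: -4/3

Working:
1. multiply A1, A2, A3 (series); result (4*s - 4)/(2*s^3 + 5*s^2 + 4*s + 1)
2. collapse the loop ((A1*A2*A3) forward, A4 return); result (4*s^2 + 4*s - 8)/(2*s^4 + 9*s^3 + 14*s^2 + 5*s + 6)
That last expression is T(s); at s = 0 only the constant terms survive, so T(0) = -8/6 = -4/3.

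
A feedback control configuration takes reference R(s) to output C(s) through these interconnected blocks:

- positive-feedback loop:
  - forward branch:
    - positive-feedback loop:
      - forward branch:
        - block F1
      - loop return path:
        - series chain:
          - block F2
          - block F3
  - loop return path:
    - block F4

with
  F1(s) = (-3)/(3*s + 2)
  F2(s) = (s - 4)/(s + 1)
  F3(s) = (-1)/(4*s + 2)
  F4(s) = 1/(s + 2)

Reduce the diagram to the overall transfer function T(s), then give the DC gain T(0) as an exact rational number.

The answer is -6/19.

Reasoning:
(1) combine F2, F3 in series -> (4 - s)/(4*s^2 + 6*s + 2)
(2) apply the feedback formula to F1, (F2*F3) -> (-12*s^2 - 18*s - 6)/(12*s^3 + 26*s^2 + 15*s + 16)
(3) close the feedback loop around [F1/(1-F1*(F2*F3))], F4 -> (-12*s^3 - 42*s^2 - 42*s - 12)/(12*s^4 + 50*s^3 + 79*s^2 + 64*s + 38)
That last expression is T(s); at s = 0 only the constant terms survive, so T(0) = -12/38 = -6/19.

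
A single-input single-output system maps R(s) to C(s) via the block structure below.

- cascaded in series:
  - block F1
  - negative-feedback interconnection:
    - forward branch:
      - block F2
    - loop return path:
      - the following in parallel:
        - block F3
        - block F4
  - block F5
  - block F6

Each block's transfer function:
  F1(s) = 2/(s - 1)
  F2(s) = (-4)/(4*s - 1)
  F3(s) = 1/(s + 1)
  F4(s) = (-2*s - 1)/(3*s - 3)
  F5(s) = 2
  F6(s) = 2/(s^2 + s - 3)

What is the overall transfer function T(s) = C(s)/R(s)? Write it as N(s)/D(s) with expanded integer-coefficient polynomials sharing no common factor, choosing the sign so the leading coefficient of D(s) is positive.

Reducing step by step:

Step 1. add F3, F4 (parallel): (-2*s^2 - 4)/(3*s^2 - 3)
Step 2. feedback reduction of F2, (F3+F4): (12 - 12*s^2)/(12*s^3 + 5*s^2 - 12*s + 19)
Step 3. multiply F1, [F2/(1+F2*(F3+F4))], F5, F6 (series): this yields T(s), and no further normalization is needed

Answer: (-96*s - 96)/(12*s^5 + 17*s^4 - 43*s^3 - 8*s^2 + 55*s - 57)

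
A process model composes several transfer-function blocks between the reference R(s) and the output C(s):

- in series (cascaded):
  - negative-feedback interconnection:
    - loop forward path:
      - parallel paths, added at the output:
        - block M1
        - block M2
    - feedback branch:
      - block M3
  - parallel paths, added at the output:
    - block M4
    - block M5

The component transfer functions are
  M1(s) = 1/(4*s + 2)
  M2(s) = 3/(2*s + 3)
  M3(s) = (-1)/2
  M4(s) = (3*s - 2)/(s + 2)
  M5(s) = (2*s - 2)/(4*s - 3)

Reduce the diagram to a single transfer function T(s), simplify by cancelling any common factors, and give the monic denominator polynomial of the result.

Reducing step by step:

Step 1: parallel reduction of M1, M2: (14*s + 9)/(8*s^2 + 16*s + 6)
Step 2: close the feedback loop around (M1+M2), M3: (28*s + 18)/(16*s^2 + 18*s + 3)
Step 3: parallel reduction of M4, M5: (14*s^2 - 15*s + 2)/(4*s^2 + 5*s - 6)
Step 4: combine [(M1+M2)/(1+(M1+M2)*M3)], (M4+M5) in series: (392*s^3 - 168*s^2 - 214*s + 36)/(64*s^4 + 152*s^3 + 6*s^2 - 93*s - 18)
The result of step 4 is T(s) in lowest terms. Its denominator has leading coefficient 64; dividing the denominator through by 64 makes it monic.

Answer: s^4 + 19*s^3/8 + 3*s^2/32 - 93*s/64 - 9/32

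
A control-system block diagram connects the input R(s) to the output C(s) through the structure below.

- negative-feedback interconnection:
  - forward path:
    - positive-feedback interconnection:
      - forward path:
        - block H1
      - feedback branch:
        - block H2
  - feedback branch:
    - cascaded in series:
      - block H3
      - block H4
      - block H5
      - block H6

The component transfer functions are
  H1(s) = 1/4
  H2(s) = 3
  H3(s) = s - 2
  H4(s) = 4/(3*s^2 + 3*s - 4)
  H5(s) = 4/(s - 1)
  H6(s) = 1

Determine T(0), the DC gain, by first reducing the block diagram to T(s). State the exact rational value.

[1] apply the feedback formula to H1, H2 = 1
[2] reduce the series chain H3, H4, H5, H6 = (16*s - 32)/(3*s^3 - 7*s + 4)
[3] collapse the loop ([H1/(1-H1*H2)] forward, (H3*H4*H5*H6) return) = (3*s^3 - 7*s + 4)/(3*s^3 + 9*s - 28)
DC gain: substitute s = 0 into T(s) from step 3: T(0) = 4/(-28) = -1/7.

Hence the answer: -1/7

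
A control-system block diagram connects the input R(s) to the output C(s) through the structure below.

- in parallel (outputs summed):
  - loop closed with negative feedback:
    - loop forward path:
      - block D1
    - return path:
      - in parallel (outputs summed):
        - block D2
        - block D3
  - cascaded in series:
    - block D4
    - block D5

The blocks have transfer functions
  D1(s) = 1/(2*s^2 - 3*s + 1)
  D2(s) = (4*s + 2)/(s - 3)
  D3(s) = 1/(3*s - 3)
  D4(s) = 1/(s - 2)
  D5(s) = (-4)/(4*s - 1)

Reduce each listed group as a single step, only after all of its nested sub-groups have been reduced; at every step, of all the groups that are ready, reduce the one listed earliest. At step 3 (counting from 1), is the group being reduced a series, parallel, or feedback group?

[1] parallel reduction of D2, D3
[2] feedback reduction of D1, (D2+D3)
[3] cascade D4, D5
[4] sum the parallel branches [D1/(1+D1*(D2+D3))], (D4*D5)
So the answer for step 3 is series.

Final answer: series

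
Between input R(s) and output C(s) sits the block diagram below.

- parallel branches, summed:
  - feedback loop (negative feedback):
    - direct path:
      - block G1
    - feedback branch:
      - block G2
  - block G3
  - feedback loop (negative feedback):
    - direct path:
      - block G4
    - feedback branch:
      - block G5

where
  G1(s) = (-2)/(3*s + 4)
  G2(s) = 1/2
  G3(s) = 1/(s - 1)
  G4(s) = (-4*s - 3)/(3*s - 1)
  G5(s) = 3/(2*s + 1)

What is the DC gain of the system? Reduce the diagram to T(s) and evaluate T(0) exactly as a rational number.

Step 1: collapse the loop (G1 forward, G2 return), giving (-2)/(3*s + 3)
Step 2: reduce the feedback loop with forward G4 and return G5, giving (-8*s^2 - 10*s - 3)/(6*s^2 - 11*s - 10)
Step 3: reduce the parallel group [G1/(1+G1*G2)], G3, [G4/(1+G4*G5)], giving (-24*s^4 - 24*s^3 + 34*s^2 - 35*s - 41)/(18*s^4 - 33*s^3 - 48*s^2 + 33*s + 30)
DC gain: substitute s = 0 into T(s) from step 3: T(0) = -41/30.

Answer: -41/30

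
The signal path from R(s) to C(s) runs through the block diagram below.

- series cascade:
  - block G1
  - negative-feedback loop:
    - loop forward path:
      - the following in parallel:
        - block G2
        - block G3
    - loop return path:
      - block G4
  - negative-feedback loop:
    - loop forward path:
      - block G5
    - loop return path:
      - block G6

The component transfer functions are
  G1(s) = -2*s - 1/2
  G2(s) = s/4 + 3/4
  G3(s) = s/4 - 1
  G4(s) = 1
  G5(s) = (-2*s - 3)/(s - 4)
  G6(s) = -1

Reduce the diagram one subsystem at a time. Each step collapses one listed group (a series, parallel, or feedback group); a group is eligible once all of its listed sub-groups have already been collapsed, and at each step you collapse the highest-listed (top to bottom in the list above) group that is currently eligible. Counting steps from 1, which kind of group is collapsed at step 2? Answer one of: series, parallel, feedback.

The answer is feedback.

Reasoning:
Step 1: add G2, G3 (parallel)
Step 2: reduce the feedback loop with forward (G2+G3) and return G4
Step 3: feedback reduction of G5, G6
Step 4: combine G1, [(G2+G3)/(1+(G2+G3)*G4)], [G5/(1+G5*G6)] in series
Step 2: feedback.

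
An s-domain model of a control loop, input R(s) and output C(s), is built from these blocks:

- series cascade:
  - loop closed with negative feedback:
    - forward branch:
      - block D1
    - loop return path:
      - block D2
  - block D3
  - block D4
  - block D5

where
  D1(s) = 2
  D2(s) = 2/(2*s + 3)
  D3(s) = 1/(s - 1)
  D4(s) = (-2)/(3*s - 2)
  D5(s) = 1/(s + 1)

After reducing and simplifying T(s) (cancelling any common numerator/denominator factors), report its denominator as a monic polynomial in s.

Reducing step by step:

Step 1 - apply the feedback formula to D1, D2, giving (4*s + 6)/(2*s + 7)
Step 2 - combine [D1/(1+D1*D2)], D3, D4, D5 in series, giving (-8*s - 12)/(6*s^4 + 17*s^3 - 20*s^2 - 17*s + 14)
The result of step 2 is T(s) in lowest terms. Its denominator has leading coefficient 6; dividing the denominator through by 6 makes it monic.

Answer: s^4 + 17*s^3/6 - 10*s^2/3 - 17*s/6 + 7/3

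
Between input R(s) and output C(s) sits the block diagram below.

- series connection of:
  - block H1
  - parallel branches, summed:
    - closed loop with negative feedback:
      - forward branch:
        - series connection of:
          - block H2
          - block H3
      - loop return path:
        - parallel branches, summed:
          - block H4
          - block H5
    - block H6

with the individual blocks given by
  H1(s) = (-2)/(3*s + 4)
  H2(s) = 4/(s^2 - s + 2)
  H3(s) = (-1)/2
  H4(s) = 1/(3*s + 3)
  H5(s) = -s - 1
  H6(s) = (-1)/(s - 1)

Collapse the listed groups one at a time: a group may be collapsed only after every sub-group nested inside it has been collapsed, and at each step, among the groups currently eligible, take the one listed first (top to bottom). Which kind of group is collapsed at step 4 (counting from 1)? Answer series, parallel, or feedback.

(1) combine H2, H3 in series
(2) combine H4, H5 in parallel
(3) feedback reduction of (H2*H3), (H4+H5)
(4) add [(H2*H3)/(1+(H2*H3)*(H4+H5))], H6 (parallel)
(5) cascade H1, ([(H2*H3)/(1+(H2*H3)*(H4+H5))]+H6)
Step 4: parallel.

Final answer: parallel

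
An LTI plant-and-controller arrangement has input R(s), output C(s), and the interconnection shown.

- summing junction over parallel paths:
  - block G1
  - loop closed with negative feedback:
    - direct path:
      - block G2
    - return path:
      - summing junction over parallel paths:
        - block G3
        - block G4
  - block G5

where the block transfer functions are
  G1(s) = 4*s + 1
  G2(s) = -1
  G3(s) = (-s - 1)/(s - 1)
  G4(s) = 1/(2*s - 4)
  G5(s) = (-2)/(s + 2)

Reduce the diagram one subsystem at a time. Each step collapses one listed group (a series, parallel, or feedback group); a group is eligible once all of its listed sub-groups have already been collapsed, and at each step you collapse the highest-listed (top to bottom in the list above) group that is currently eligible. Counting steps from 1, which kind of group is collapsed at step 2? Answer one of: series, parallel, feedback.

Step 1: combine G3, G4 in parallel
Step 2: apply the feedback formula to G2, (G3+G4)
Step 3: combine G1, [G2/(1+G2*(G3+G4))], G5 in parallel
At step 2 the group reduced is feedback.

Therefore the answer is feedback.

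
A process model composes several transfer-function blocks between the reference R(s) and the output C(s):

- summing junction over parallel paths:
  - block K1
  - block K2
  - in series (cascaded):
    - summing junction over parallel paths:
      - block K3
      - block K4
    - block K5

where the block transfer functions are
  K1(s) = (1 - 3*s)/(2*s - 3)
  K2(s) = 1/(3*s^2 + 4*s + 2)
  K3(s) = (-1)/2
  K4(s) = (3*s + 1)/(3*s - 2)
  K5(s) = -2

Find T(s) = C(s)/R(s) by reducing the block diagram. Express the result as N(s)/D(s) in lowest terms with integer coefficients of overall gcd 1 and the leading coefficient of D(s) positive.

The answer is (-45*s^4 - 30*s^3 + 46*s^2 + 47*s + 26)/(18*s^4 - 15*s^3 - 22*s^2 - 2*s + 12).

Reasoning:
1. sum the parallel branches K3, K4: (3*s + 4)/(6*s - 4)
2. combine (K3+K4), K5 in series: (-3*s - 4)/(3*s - 2)
3. combine K1, K2, ((K3+K4)*K5) in parallel; the result is T(s) itself (integer coefficients, no common factor, positive leading denominator coefficient)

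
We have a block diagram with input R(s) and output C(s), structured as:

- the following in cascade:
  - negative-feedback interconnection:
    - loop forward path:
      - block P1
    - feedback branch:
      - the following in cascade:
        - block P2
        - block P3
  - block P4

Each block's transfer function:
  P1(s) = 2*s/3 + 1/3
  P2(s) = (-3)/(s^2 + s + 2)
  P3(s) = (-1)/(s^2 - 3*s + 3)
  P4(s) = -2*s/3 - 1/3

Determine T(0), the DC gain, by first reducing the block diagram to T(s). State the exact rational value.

First reduce the diagram to T(s).

1. combine P2, P3 in series; result 3/(s^4 - 2*s^3 + 2*s^2 - 3*s + 6)
2. apply the feedback formula to P1, (P2*P3); result (2*s^5 - 3*s^4 + 2*s^3 - 4*s^2 + 9*s + 6)/(3*s^4 - 6*s^3 + 6*s^2 - 3*s + 21)
3. combine [P1/(1+P1*(P2*P3))], P4 in series; result (-4*s^6 + 4*s^5 - s^4 + 6*s^3 - 14*s^2 - 21*s - 6)/(9*s^4 - 18*s^3 + 18*s^2 - 9*s + 63)
Step 3 gives the overall T(s). Then T(0) = -6/63 = -2/21.

Answer: -2/21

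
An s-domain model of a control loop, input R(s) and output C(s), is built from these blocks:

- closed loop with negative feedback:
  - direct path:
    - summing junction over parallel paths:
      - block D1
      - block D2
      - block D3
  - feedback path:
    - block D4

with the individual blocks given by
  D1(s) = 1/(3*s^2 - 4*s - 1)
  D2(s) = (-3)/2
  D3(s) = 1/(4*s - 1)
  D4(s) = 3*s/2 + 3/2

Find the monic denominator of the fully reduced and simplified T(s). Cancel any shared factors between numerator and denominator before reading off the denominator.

First reduce the diagram to T(s).

(1) parallel reduction of D1, D2, D3, giving (-36*s^3 + 63*s^2 - 7)/(24*s^3 - 38*s^2 + 2)
(2) collapse the loop ((D1+D2+D3) forward, D4 return), giving (72*s^3 - 126*s^2 + 14)/(108*s^4 - 129*s^3 - 113*s^2 + 21*s + 17)
T(s) is the step-2 result (common factors already cancelled). Leading coefficient of the denominator: 108. Divide through by 108 for the monic polynomial.

Answer: s^4 - 43*s^3/36 - 113*s^2/108 + 7*s/36 + 17/108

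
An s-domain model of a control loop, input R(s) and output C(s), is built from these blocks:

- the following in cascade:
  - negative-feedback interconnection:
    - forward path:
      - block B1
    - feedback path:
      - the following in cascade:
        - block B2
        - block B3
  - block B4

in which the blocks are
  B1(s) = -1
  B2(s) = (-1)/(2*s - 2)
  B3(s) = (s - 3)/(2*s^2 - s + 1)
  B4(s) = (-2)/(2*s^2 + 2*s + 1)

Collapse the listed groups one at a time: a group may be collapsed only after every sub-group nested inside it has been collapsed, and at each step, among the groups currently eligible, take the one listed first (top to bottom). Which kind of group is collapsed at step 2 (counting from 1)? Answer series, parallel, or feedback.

1. combine B2, B3 in series
2. reduce the feedback loop with forward B1 and return (B2*B3)
3. multiply [B1/(1+B1*(B2*B3))], B4 (series)
Step 2: feedback.

Hence the answer: feedback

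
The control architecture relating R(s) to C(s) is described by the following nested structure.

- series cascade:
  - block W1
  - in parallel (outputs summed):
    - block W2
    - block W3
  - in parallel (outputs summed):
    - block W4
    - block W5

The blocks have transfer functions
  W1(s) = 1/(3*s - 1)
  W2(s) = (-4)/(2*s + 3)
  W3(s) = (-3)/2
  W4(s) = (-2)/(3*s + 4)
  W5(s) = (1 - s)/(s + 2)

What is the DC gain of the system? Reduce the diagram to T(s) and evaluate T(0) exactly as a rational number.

Reducing step by step:

(1) reduce the parallel group W2, W3: (-6*s - 17)/(4*s + 6)
(2) sum the parallel branches W4, W5: (-3*s^2 - 3*s)/(3*s^2 + 10*s + 8)
(3) reduce the series chain W1, (W2+W3), (W4+W5): (18*s^3 + 69*s^2 + 51*s)/(36*s^4 + 162*s^3 + 218*s^2 + 52*s - 48)
Evaluating the step-3 result (the overall T(s)) at s = 0 gives T(0) = 0/(-48) = 0.

Answer: 0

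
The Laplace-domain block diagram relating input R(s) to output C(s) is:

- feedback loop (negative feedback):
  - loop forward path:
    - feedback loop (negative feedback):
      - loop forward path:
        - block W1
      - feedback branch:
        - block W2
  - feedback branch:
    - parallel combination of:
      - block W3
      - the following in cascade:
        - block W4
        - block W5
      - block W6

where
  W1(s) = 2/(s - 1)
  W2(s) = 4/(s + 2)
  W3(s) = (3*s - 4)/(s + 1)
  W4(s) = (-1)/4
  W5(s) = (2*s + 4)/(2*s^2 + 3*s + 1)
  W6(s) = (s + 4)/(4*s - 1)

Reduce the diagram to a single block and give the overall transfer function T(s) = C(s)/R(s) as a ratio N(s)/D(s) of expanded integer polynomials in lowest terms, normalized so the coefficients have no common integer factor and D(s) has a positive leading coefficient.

Step 1 - close the feedback loop around W1, W2 = (2*s + 4)/(s^2 + s + 6)
Step 2 - combine W4, W5 in series = (-s - 2)/(4*s^2 + 6*s + 2)
Step 3 - add W3, (W4*W5), W6 (parallel) = (52*s^3 - 34*s^2 - 3*s + 18)/(16*s^3 + 20*s^2 + 2*s - 2)
Step 4 - reduce the feedback loop with forward [W1/(1+W1*W2)] and return (W3+(W4*W5)+W6); the result is T(s) itself (integer coefficients, no common factor, positive leading denominator coefficient)

Answer: (16*s^4 + 52*s^3 + 42*s^2 + 2*s - 4)/(8*s^5 + 70*s^4 + 129*s^3 - 11*s^2 + 17*s + 30)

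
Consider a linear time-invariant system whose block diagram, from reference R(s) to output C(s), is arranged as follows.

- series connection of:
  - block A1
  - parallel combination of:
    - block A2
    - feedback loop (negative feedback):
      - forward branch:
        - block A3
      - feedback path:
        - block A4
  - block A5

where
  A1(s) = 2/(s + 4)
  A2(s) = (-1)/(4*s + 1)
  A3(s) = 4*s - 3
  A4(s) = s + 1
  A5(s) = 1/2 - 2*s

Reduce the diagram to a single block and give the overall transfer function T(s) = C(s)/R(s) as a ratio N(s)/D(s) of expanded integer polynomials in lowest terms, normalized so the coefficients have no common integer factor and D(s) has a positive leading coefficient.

1. close the feedback loop around A3, A4 gives (4*s - 3)/(4*s^2 + s - 2)
2. combine A2, [A3/(1+A3*A4)] in parallel gives (12*s^2 - 9*s - 1)/(16*s^3 + 8*s^2 - 7*s - 2)
3. reduce the series chain A1, (A2+[A3/(1+A3*A4)]), A5; the result is T(s) itself (integer coefficients, no common factor, positive leading denominator coefficient)

Final answer: (-48*s^3 + 48*s^2 - 5*s - 1)/(16*s^4 + 72*s^3 + 25*s^2 - 30*s - 8)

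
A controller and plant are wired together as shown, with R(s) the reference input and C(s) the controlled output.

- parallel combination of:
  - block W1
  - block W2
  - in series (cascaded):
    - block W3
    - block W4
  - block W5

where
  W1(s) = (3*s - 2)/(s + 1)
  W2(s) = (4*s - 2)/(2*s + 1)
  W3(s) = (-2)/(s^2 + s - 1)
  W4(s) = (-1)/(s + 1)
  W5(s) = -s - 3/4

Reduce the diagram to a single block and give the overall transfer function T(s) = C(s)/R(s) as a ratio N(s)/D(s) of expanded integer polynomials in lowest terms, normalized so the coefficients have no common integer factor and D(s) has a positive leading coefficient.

The answer is (-8*s^5 + 14*s^4 + 21*s^3 - 50*s^2 + 6*s + 27)/(8*s^4 + 20*s^3 + 8*s^2 - 8*s - 4).

Reasoning:
Step 1: combine W3, W4 in series = 2/(s^3 + 2*s^2 - 1)
Step 2: reduce the parallel group W1, W2, (W3*W4), W5; the result is T(s) itself (integer coefficients, no common factor, positive leading denominator coefficient)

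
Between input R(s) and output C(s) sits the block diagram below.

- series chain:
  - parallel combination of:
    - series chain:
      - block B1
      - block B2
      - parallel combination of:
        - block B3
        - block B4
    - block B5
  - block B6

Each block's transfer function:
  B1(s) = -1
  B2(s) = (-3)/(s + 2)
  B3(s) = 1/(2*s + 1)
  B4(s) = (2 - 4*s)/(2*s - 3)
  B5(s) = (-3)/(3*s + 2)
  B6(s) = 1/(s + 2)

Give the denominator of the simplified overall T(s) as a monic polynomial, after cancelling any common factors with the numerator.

Answer: s^5 + 11*s^4/3 + 5*s^3/4 - 15*s^2/2 - 23*s/3 - 2

Working:
Step 1 - combine B3, B4 in parallel: (-8*s^2 + 2*s - 1)/(4*s^2 - 4*s - 3)
Step 2 - cascade B1, B2, (B3+B4): (-24*s^2 + 6*s - 3)/(4*s^3 + 4*s^2 - 11*s - 6)
Step 3 - combine (B1*B2*(B3+B4)), B5 in parallel: (-84*s^3 - 42*s^2 + 36*s + 12)/(12*s^4 + 20*s^3 - 25*s^2 - 40*s - 12)
Step 4 - reduce the series chain ((B1*B2*(B3+B4))+B5), B6: (-84*s^3 - 42*s^2 + 36*s + 12)/(12*s^5 + 44*s^4 + 15*s^3 - 90*s^2 - 92*s - 24)
Step 4 gives the fully reduced T(s), with no common factor left to cancel. The denominator's leading coefficient is 12, so divide each of its coefficients by 12 to get the monic form.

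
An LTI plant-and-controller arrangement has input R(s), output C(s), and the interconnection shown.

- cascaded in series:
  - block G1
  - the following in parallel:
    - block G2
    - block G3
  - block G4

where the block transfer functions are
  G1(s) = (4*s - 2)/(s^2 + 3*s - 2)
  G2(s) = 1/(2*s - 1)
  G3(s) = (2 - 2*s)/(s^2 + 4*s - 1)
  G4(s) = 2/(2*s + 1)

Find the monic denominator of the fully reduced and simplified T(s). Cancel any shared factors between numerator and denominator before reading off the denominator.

1. reduce the parallel group G2, G3, giving (-3*s^2 + 10*s - 3)/(2*s^3 + 7*s^2 - 6*s + 1)
2. reduce the series chain G1, (G2+G3), G4, giving (-12*s^2 + 40*s - 12)/(2*s^5 + 15*s^4 + 25*s^3 - 13*s^2 - 7*s + 2)
T(s) is the step-2 result (common factors already cancelled). Leading coefficient of the denominator: 2. Divide through by 2 for the monic polynomial.

Answer: s^5 + 15*s^4/2 + 25*s^3/2 - 13*s^2/2 - 7*s/2 + 1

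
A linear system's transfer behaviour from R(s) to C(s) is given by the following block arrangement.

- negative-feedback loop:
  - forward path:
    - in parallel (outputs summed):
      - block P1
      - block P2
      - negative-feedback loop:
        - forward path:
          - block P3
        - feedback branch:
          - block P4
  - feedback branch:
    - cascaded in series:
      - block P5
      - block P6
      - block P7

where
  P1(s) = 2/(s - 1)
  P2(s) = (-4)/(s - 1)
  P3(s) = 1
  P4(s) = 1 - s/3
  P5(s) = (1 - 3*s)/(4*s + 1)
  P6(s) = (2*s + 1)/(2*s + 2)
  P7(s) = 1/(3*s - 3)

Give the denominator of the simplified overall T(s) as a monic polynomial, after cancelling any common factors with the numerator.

[1] close the feedback loop around P3, P4; result (-3)/(s - 6)
[2] sum the parallel branches P1, P2, [P3/(1+P3*P4)]; result (15 - 5*s)/(s^2 - 7*s + 6)
[3] combine P5, P6, P7 in series; result (-6*s^2 - s + 1)/(24*s^3 + 6*s^2 - 24*s - 6)
[4] collapse the loop ((P1+P2+[P3/(1+P3*P4)]) forward, (P5*P6*P7) return); result (-120*s^4 + 330*s^3 + 210*s^2 - 330*s - 90)/(24*s^5 - 162*s^4 + 108*s^3 + 113*s^2 - 122*s - 21)
Step 4 gives the fully reduced T(s), with no common factor left to cancel. The denominator's leading coefficient is 24, so divide each of its coefficients by 24 to get the monic form.

Hence the answer: s^5 - 27*s^4/4 + 9*s^3/2 + 113*s^2/24 - 61*s/12 - 7/8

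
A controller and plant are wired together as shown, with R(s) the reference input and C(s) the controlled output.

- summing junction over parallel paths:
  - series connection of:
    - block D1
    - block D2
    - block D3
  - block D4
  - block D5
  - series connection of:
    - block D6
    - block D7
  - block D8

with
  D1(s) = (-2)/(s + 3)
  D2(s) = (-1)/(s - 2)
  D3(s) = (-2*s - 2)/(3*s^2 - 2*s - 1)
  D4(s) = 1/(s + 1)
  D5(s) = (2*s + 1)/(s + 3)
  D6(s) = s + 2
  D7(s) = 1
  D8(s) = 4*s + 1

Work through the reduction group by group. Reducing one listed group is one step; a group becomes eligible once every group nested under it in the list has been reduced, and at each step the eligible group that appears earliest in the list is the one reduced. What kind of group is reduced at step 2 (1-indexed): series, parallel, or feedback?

Step 1. multiply D1, D2, D3 (series)
Step 2. series reduction of D6, D7
Step 3. combine (D1*D2*D3), D4, D5, (D6*D7), D8 in parallel
At step 2 the group reduced is series.

Therefore the answer is series.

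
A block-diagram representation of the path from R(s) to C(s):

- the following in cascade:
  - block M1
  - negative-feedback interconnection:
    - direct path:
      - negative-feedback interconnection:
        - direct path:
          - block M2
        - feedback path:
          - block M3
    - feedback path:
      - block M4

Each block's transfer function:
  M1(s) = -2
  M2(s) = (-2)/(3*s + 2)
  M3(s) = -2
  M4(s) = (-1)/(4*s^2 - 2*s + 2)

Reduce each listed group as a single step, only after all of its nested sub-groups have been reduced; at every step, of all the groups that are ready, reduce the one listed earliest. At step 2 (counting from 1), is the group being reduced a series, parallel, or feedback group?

Reducing step by step:

Step 1: collapse the loop (M2 forward, M3 return)
Step 2: reduce the feedback loop with forward [M2/(1+M2*M3)] and return M4
Step 3: combine M1, [[M2/(1+M2*M3)]/(1+[M2/(1+M2*M3)]*M4)] in series
The group at step 2 is a feedback group.

Answer: feedback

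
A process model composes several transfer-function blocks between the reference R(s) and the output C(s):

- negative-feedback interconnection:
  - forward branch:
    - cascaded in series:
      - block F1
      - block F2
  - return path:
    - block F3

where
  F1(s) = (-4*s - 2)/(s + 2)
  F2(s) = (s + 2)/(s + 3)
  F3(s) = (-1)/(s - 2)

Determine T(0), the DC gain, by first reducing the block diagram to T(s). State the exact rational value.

Reducing step by step:

[1] reduce the series chain F1, F2 gives (-4*s - 2)/(s + 3)
[2] apply the feedback formula to (F1*F2), F3 gives (-4*s^2 + 6*s + 4)/(s^2 + 5*s - 4)
That last expression is T(s); at s = 0 only the constant terms survive, so T(0) = 4/(-4) = -1.

Answer: -1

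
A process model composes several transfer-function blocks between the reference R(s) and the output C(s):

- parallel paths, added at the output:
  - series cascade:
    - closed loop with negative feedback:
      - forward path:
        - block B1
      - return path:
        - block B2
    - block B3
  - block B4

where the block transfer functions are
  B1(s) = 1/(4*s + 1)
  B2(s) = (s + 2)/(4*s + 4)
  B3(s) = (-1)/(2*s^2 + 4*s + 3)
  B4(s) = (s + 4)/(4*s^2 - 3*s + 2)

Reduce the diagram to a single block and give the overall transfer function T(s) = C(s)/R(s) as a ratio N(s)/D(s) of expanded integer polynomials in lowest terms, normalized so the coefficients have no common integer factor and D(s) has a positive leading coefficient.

The answer is (32*s^5 + 234*s^4 + 552*s^3 + 659*s^2 + 370*s + 64)/(128*s^6 + 328*s^5 + 322*s^4 + 128*s^3 + 99*s^2 + 120*s + 36).

Reasoning:
[1] apply the feedback formula to B1, B2, giving (4*s + 4)/(16*s^2 + 21*s + 6)
[2] cascade [B1/(1+B1*B2)], B3, giving (-4*s - 4)/(32*s^4 + 106*s^3 + 144*s^2 + 87*s + 18)
[3] combine ([B1/(1+B1*B2)]*B3), B4 in parallel - this is the overall T(s), already in the required normalized form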